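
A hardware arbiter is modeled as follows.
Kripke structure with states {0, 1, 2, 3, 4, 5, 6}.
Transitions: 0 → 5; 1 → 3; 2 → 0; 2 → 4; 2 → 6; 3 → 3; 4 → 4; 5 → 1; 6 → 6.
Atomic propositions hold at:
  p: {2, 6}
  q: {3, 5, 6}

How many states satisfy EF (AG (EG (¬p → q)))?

6

Sat(¬p) = {0, 1, 3, 4, 5}
Sat(¬p → q) = {2, 3, 5, 6}
EG (¬p → q): greatest fixpoint, start Z0 = {2, 3, 5, 6}, keep only states in Sat with some successor in Z. Z1 = {2, 3, 6}; fixed.
Sat(EG (¬p → q)) = {2, 3, 6}
AG (EG (¬p → q)): greatest fixpoint, start Z0 = {2, 3, 6}, keep only states in Sat with every successor in Z. Z1 = {3, 6}; fixed.
Sat(AG (EG (¬p → q))) = {3, 6}
EF (AG (EG (¬p → q))): least fixpoint, start Z0 = {3, 6}, add states with some successor in Z. Z1 = {1, 2, 3, 6}; Z2 = {1, 2, 3, 5, 6}; Z3 = {0, 1, 2, 3, 5, 6}; fixed.
Sat(EF (AG (EG (¬p → q)))) = {0, 1, 2, 3, 5, 6}
|Sat(EF (AG (EG (¬p → q))))| = |{0, 1, 2, 3, 5, 6}| = 6.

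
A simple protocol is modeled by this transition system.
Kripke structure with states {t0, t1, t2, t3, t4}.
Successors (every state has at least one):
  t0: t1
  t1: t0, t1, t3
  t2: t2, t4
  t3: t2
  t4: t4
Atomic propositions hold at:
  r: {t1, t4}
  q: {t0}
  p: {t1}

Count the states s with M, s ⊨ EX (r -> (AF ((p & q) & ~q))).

3

Sat(p & q) = ∅
Sat(~q) = {t1, t2, t3, t4}
Sat((p & q) & ~q) = ∅
AF ((p & q) & ~q): least fixpoint, start Z0 = ∅, add states with every successor in Z. Already a fixed point.
Sat(AF ((p & q) & ~q)) = ∅
Sat(r -> (AF ((p & q) & ~q))) = {t0, t2, t3}
Sat(EX (r -> (AF ((p & q) & ~q)))) = {s : some successor in {t0, t2, t3}} = {t1, t2, t3}
|Sat(EX (r -> (AF ((p & q) & ~q))))| = |{t1, t2, t3}| = 3.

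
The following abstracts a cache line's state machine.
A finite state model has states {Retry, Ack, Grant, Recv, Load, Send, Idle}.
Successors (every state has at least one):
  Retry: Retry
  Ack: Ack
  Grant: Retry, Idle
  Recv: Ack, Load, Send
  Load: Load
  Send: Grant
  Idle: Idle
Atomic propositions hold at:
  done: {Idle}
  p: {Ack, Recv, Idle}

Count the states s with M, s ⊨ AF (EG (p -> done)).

Sat(p -> done) = {Retry, Grant, Load, Send, Idle}
EG (p -> done): greatest fixpoint, start Z0 = {Retry, Grant, Load, Send, Idle}, keep only states in Sat with some successor in Z. Already a fixed point.
Sat(EG (p -> done)) = {Retry, Grant, Load, Send, Idle}
AF (EG (p -> done)): least fixpoint, start Z0 = {Retry, Grant, Load, Send, Idle}, add states with every successor in Z. Already a fixed point.
Sat(AF (EG (p -> done))) = {Retry, Grant, Load, Send, Idle}
|Sat(AF (EG (p -> done)))| = |{Retry, Grant, Load, Send, Idle}| = 5.

5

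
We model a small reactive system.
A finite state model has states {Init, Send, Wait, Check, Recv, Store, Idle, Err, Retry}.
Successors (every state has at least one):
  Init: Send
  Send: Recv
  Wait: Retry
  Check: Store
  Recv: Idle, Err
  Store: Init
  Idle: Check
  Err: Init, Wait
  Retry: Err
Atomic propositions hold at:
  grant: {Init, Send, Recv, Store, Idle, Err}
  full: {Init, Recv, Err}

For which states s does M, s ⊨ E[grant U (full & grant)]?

{Init, Send, Recv, Store, Err}

Sat(full & grant) = {Init, Recv, Err}
E[grant U (full & grant)]: least fixpoint, start Z0 = Sat((full & grant)) = {Init, Recv, Err}, add states in Sat(grant) with some successor in Z. Z1 = {Init, Send, Recv, Store, Err}; fixed.
Sat(E[grant U (full & grant)]) = {Init, Send, Recv, Store, Err}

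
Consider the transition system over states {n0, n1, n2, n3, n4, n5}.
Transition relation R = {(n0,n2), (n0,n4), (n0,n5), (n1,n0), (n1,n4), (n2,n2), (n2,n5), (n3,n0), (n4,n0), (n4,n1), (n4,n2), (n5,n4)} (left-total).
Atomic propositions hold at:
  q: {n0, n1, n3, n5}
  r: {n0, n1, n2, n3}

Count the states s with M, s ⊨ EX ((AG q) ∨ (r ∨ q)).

AG q: greatest fixpoint, start Z0 = {n0, n1, n3, n5}, keep only states in Sat with every successor in Z. Z1 = {n3}; Z2 = ∅; fixed.
Sat(AG q) = ∅
Sat(r ∨ q) = {n0, n1, n2, n3, n5}
Sat((AG q) ∨ (r ∨ q)) = {n0, n1, n2, n3, n5}
Sat(EX ((AG q) ∨ (r ∨ q))) = {s : some successor in {n0, n1, n2, n3, n5}} = {n0, n1, n2, n3, n4}
|Sat(EX ((AG q) ∨ (r ∨ q)))| = |{n0, n1, n2, n3, n4}| = 5.

5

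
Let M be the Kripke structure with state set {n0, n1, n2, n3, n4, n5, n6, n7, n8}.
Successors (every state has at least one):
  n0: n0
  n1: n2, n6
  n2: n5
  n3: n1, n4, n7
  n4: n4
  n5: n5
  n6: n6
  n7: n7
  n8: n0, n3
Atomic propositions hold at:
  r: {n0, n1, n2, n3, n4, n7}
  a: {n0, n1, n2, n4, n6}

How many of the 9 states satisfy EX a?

Sat(EX a) = {s : some successor in {n0, n1, n2, n4, n6}} = {n0, n1, n3, n4, n6, n8}
|Sat(EX a)| = |{n0, n1, n3, n4, n6, n8}| = 6.

6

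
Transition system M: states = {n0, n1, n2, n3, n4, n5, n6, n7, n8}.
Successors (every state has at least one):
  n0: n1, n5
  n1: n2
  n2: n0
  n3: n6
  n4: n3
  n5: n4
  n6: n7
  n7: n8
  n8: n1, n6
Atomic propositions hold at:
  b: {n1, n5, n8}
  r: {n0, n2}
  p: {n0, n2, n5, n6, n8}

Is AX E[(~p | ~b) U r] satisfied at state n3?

No

Sat(~p) = {n1, n3, n4, n7}
Sat(~b) = {n0, n2, n3, n4, n6, n7}
Sat(~p | ~b) = {n0, n1, n2, n3, n4, n6, n7}
E[(~p | ~b) U r]: least fixpoint, start Z0 = Sat(r) = {n0, n2}, add states in Sat(~p | ~b) with some successor in Z. Z1 = {n0, n1, n2}; fixed.
Sat(E[(~p | ~b) U r]) = {n0, n1, n2}
Sat(AX E[(~p | ~b) U r]) = {s : every successor in {n0, n1, n2}} = {n1, n2}
n3 ∉ Sat(AX E[(~p | ~b) U r]) = {n1, n2}, so the formula does not hold at n3.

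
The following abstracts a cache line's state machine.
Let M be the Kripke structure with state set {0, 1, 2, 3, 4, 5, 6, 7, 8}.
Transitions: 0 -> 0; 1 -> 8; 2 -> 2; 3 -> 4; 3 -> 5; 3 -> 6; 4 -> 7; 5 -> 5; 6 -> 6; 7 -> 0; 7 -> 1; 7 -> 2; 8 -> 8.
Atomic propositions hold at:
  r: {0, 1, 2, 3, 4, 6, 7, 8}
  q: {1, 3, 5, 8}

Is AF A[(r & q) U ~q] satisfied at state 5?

No

Sat(r & q) = {1, 3, 8}
Sat(~q) = {0, 2, 4, 6, 7}
A[(r & q) U ~q]: least fixpoint, start Z0 = Sat(~q) = {0, 2, 4, 6, 7}, add states in Sat(r & q) with every successor in Z. Already a fixed point.
Sat(A[(r & q) U ~q]) = {0, 2, 4, 6, 7}
AF A[(r & q) U ~q]: least fixpoint, start Z0 = {0, 2, 4, 6, 7}, add states with every successor in Z. Already a fixed point.
Sat(AF A[(r & q) U ~q]) = {0, 2, 4, 6, 7}
5 ∉ Sat(AF A[(r & q) U ~q]) = {0, 2, 4, 6, 7}, so the formula does not hold at 5.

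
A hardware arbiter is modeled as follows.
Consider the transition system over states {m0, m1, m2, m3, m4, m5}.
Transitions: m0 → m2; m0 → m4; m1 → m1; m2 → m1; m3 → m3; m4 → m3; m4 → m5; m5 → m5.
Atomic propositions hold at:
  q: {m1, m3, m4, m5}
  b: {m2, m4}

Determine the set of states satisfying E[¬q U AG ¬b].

Sat(¬q) = {m0, m2}
Sat(¬b) = {m0, m1, m3, m5}
AG ¬b: greatest fixpoint, start Z0 = {m0, m1, m3, m5}, keep only states in Sat with every successor in Z. Z1 = {m1, m3, m5}; fixed.
Sat(AG ¬b) = {m1, m3, m5}
E[¬q U AG ¬b]: least fixpoint, start Z0 = Sat(AG ¬b) = {m1, m3, m5}, add states in Sat(¬q) with some successor in Z. Z1 = {m1, m2, m3, m5}; Z2 = {m0, m1, m2, m3, m5}; fixed.
Sat(E[¬q U AG ¬b]) = {m0, m1, m2, m3, m5}

{m0, m1, m2, m3, m5}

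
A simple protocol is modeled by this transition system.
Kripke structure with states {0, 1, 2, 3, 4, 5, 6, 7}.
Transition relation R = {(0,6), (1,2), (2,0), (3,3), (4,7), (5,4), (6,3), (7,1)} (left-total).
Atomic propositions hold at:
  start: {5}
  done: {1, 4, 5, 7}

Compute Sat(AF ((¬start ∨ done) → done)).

Sat(¬start) = {0, 1, 2, 3, 4, 6, 7}
Sat(¬start ∨ done) = {0, 1, 2, 3, 4, 5, 6, 7}
Sat((¬start ∨ done) → done) = {1, 4, 5, 7}
AF ((¬start ∨ done) → done): least fixpoint, start Z0 = {1, 4, 5, 7}, add states with every successor in Z. Already a fixed point.
Sat(AF ((¬start ∨ done) → done)) = {1, 4, 5, 7}

{1, 4, 5, 7}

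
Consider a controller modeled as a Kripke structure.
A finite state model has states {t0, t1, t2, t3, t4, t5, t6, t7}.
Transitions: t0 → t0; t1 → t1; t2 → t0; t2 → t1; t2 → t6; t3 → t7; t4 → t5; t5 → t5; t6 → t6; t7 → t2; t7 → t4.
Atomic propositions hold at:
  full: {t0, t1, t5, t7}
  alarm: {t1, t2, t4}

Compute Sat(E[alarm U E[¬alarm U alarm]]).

Sat(¬alarm) = {t0, t3, t5, t6, t7}
E[¬alarm U alarm]: least fixpoint, start Z0 = Sat(alarm) = {t1, t2, t4}, add states in Sat(¬alarm) with some successor in Z. Z1 = {t1, t2, t4, t7}; Z2 = {t1, t2, t3, t4, t7}; fixed.
Sat(E[¬alarm U alarm]) = {t1, t2, t3, t4, t7}
E[alarm U E[¬alarm U alarm]]: least fixpoint, start Z0 = Sat(E[¬alarm U alarm]) = {t1, t2, t3, t4, t7}, add states in Sat(alarm) with some successor in Z. Already a fixed point.
Sat(E[alarm U E[¬alarm U alarm]]) = {t1, t2, t3, t4, t7}

{t1, t2, t3, t4, t7}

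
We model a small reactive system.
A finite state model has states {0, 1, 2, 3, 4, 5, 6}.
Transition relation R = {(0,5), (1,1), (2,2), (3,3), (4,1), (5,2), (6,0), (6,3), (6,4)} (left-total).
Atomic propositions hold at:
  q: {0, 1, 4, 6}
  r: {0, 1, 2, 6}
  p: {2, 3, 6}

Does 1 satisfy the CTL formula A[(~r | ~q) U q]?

Sat(~r) = {3, 4, 5}
Sat(~q) = {2, 3, 5}
Sat(~r | ~q) = {2, 3, 4, 5}
A[(~r | ~q) U q]: least fixpoint, start Z0 = Sat(q) = {0, 1, 4, 6}, add states in Sat(~r | ~q) with every successor in Z. Already a fixed point.
Sat(A[(~r | ~q) U q]) = {0, 1, 4, 6}
1 ∈ Sat(A[(~r | ~q) U q]) = {0, 1, 4, 6}, so the formula holds at 1.

Yes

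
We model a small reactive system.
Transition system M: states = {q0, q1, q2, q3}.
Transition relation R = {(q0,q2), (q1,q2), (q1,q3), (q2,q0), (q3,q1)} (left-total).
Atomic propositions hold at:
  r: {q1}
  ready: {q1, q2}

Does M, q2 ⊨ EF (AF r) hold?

AF r: least fixpoint, start Z0 = {q1}, add states with every successor in Z. Z1 = {q1, q3}; fixed.
Sat(AF r) = {q1, q3}
EF (AF r): least fixpoint, start Z0 = {q1, q3}, add states with some successor in Z. Already a fixed point.
Sat(EF (AF r)) = {q1, q3}
q2 ∉ Sat(EF (AF r)) = {q1, q3}, so the formula does not hold at q2.

No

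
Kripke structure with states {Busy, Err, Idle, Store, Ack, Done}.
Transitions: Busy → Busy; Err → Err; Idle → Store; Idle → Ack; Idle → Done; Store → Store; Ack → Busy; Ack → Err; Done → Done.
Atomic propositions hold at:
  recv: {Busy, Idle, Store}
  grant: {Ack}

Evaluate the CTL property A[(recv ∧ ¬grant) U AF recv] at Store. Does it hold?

Sat(¬grant) = {Busy, Err, Idle, Store, Done}
Sat(recv ∧ ¬grant) = {Busy, Idle, Store}
AF recv: least fixpoint, start Z0 = {Busy, Idle, Store}, add states with every successor in Z. Already a fixed point.
Sat(AF recv) = {Busy, Idle, Store}
A[(recv ∧ ¬grant) U AF recv]: least fixpoint, start Z0 = Sat(AF recv) = {Busy, Idle, Store}, add states in Sat(recv ∧ ¬grant) with every successor in Z. Already a fixed point.
Sat(A[(recv ∧ ¬grant) U AF recv]) = {Busy, Idle, Store}
Store ∈ Sat(A[(recv ∧ ¬grant) U AF recv]) = {Busy, Idle, Store}, so the formula holds at Store.

Yes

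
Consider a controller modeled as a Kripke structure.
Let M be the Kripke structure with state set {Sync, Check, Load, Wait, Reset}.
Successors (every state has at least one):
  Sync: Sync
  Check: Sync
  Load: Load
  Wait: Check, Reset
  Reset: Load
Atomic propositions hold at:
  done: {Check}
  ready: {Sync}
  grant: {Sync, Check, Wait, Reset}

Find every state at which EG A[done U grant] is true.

A[done U grant]: least fixpoint, start Z0 = Sat(grant) = {Sync, Check, Wait, Reset}, add states in Sat(done) with every successor in Z. Already a fixed point.
Sat(A[done U grant]) = {Sync, Check, Wait, Reset}
EG A[done U grant]: greatest fixpoint, start Z0 = {Sync, Check, Wait, Reset}, keep only states in Sat with some successor in Z. Z1 = {Sync, Check, Wait}; fixed.
Sat(EG A[done U grant]) = {Sync, Check, Wait}

{Sync, Check, Wait}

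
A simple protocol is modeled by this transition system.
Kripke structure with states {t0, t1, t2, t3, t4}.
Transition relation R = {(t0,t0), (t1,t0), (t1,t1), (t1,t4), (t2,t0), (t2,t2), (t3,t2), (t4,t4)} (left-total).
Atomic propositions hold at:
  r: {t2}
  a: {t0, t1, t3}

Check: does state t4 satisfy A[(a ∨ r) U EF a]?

Sat(a ∨ r) = {t0, t1, t2, t3}
EF a: least fixpoint, start Z0 = {t0, t1, t3}, add states with some successor in Z. Z1 = {t0, t1, t2, t3}; fixed.
Sat(EF a) = {t0, t1, t2, t3}
A[(a ∨ r) U EF a]: least fixpoint, start Z0 = Sat(EF a) = {t0, t1, t2, t3}, add states in Sat(a ∨ r) with every successor in Z. Already a fixed point.
Sat(A[(a ∨ r) U EF a]) = {t0, t1, t2, t3}
t4 ∉ Sat(A[(a ∨ r) U EF a]) = {t0, t1, t2, t3}, so the formula does not hold at t4.

No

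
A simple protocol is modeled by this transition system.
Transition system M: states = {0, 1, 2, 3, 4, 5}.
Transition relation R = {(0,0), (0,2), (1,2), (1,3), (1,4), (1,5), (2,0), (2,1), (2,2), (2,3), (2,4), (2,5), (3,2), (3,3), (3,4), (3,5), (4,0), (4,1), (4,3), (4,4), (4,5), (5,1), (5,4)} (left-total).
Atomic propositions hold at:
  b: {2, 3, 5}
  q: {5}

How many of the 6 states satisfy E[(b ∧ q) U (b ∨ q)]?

3

Sat(b ∧ q) = {5}
Sat(b ∨ q) = {2, 3, 5}
E[(b ∧ q) U (b ∨ q)]: least fixpoint, start Z0 = Sat((b ∨ q)) = {2, 3, 5}, add states in Sat(b ∧ q) with some successor in Z. Already a fixed point.
Sat(E[(b ∧ q) U (b ∨ q)]) = {2, 3, 5}
|Sat(E[(b ∧ q) U (b ∨ q)])| = |{2, 3, 5}| = 3.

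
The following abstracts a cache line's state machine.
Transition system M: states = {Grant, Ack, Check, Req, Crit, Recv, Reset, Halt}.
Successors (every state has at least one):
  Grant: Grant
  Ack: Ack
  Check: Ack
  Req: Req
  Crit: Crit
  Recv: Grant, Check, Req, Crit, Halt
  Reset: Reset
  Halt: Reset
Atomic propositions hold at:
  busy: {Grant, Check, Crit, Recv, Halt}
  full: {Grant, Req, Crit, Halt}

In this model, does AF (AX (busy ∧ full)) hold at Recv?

Sat(busy ∧ full) = {Grant, Crit, Halt}
Sat(AX (busy ∧ full)) = {s : every successor in {Grant, Crit, Halt}} = {Grant, Crit}
AF (AX (busy ∧ full)): least fixpoint, start Z0 = {Grant, Crit}, add states with every successor in Z. Already a fixed point.
Sat(AF (AX (busy ∧ full))) = {Grant, Crit}
Recv ∉ Sat(AF (AX (busy ∧ full))) = {Grant, Crit}, so the formula does not hold at Recv.

No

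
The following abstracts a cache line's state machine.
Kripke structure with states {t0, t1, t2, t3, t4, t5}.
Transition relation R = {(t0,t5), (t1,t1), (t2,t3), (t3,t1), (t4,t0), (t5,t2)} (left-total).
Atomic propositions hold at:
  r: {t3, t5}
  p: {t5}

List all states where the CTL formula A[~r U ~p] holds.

{t0, t1, t2, t3, t4}

Sat(~r) = {t0, t1, t2, t4}
Sat(~p) = {t0, t1, t2, t3, t4}
A[~r U ~p]: least fixpoint, start Z0 = Sat(~p) = {t0, t1, t2, t3, t4}, add states in Sat(~r) with every successor in Z. Already a fixed point.
Sat(A[~r U ~p]) = {t0, t1, t2, t3, t4}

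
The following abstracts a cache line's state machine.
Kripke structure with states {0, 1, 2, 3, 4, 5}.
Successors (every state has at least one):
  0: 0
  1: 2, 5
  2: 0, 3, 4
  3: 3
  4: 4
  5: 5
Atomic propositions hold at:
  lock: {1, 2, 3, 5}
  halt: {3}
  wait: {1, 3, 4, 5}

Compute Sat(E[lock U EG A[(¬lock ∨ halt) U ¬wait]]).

{0, 1, 2}

Sat(¬lock) = {0, 4}
Sat(¬lock ∨ halt) = {0, 3, 4}
Sat(¬wait) = {0, 2}
A[(¬lock ∨ halt) U ¬wait]: least fixpoint, start Z0 = Sat(¬wait) = {0, 2}, add states in Sat(¬lock ∨ halt) with every successor in Z. Already a fixed point.
Sat(A[(¬lock ∨ halt) U ¬wait]) = {0, 2}
EG A[(¬lock ∨ halt) U ¬wait]: greatest fixpoint, start Z0 = {0, 2}, keep only states in Sat with some successor in Z. Already a fixed point.
Sat(EG A[(¬lock ∨ halt) U ¬wait]) = {0, 2}
E[lock U EG A[(¬lock ∨ halt) U ¬wait]]: least fixpoint, start Z0 = Sat(EG A[(¬lock ∨ halt) U ¬wait]) = {0, 2}, add states in Sat(lock) with some successor in Z. Z1 = {0, 1, 2}; fixed.
Sat(E[lock U EG A[(¬lock ∨ halt) U ¬wait]]) = {0, 1, 2}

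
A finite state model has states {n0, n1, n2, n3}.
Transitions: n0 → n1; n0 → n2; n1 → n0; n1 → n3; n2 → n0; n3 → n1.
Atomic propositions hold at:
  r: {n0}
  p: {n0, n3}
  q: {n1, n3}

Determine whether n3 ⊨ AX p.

No

Sat(AX p) = {s : every successor in {n0, n3}} = {n1, n2}
n3 ∉ Sat(AX p) = {n1, n2}, so the formula does not hold at n3.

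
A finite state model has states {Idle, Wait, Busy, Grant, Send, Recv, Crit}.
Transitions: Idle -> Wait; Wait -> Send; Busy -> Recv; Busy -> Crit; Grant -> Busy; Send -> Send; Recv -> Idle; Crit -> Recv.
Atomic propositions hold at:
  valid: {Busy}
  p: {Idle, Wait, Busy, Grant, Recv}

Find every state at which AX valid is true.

{Grant}

Sat(AX valid) = {s : every successor in {Busy}} = {Grant}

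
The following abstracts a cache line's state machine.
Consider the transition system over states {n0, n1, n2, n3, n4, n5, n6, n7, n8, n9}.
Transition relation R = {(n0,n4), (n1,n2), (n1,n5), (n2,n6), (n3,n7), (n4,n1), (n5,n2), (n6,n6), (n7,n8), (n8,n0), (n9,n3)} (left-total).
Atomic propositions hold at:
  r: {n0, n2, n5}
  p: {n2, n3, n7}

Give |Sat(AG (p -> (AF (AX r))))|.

Sat(AX r) = {s : every successor in {n0, n2, n5}} = {n1, n5, n8}
AF (AX r): least fixpoint, start Z0 = {n1, n5, n8}, add states with every successor in Z. Z1 = {n1, n4, n5, n7, n8}; Z2 = {n0, n1, n3, n4, n5, n7, n8}; Z3 = {n0, n1, n3, n4, n5, n7, n8, n9}; fixed.
Sat(AF (AX r)) = {n0, n1, n3, n4, n5, n7, n8, n9}
Sat(p -> (AF (AX r))) = {n0, n1, n3, n4, n5, n6, n7, n8, n9}
AG (p -> (AF (AX r))): greatest fixpoint, start Z0 = {n0, n1, n3, n4, n5, n6, n7, n8, n9}, keep only states in Sat with every successor in Z. Z1 = {n0, n3, n4, n6, n7, n8, n9}; Z2 = {n0, n3, n6, n7, n8, n9}; Z3 = {n3, n6, n7, n8, n9}; Z4 = {n3, n6, n7, n9}; Z5 = {n3, n6, n9}; Z6 = {n6, n9}; Z7 = {n6}; fixed.
Sat(AG (p -> (AF (AX r)))) = {n6}
|Sat(AG (p -> (AF (AX r))))| = |{n6}| = 1.

1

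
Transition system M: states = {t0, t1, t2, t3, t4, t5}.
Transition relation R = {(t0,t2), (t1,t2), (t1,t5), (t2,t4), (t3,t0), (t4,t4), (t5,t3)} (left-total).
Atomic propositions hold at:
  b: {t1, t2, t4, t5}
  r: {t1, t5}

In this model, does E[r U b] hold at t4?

Yes

E[r U b]: least fixpoint, start Z0 = Sat(b) = {t1, t2, t4, t5}, add states in Sat(r) with some successor in Z. Already a fixed point.
Sat(E[r U b]) = {t1, t2, t4, t5}
t4 ∈ Sat(E[r U b]) = {t1, t2, t4, t5}, so the formula holds at t4.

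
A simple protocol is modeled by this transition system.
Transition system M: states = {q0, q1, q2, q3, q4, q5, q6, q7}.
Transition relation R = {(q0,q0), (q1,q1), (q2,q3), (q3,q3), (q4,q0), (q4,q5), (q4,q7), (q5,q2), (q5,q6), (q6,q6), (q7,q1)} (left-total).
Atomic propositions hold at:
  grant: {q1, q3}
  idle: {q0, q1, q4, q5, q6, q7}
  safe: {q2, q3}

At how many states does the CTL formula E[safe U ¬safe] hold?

Sat(¬safe) = {q0, q1, q4, q5, q6, q7}
E[safe U ¬safe]: least fixpoint, start Z0 = Sat(¬safe) = {q0, q1, q4, q5, q6, q7}, add states in Sat(safe) with some successor in Z. Already a fixed point.
Sat(E[safe U ¬safe]) = {q0, q1, q4, q5, q6, q7}
|Sat(E[safe U ¬safe])| = |{q0, q1, q4, q5, q6, q7}| = 6.

6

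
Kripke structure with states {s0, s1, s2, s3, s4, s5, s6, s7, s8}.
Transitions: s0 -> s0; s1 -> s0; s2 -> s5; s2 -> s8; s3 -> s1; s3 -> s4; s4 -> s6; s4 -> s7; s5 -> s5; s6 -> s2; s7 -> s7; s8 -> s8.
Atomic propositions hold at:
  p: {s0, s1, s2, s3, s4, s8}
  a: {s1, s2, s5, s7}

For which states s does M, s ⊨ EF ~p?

Sat(~p) = {s5, s6, s7}
EF ~p: least fixpoint, start Z0 = {s5, s6, s7}, add states with some successor in Z. Z1 = {s2, s4, s5, s6, s7}; Z2 = {s2, s3, s4, s5, s6, s7}; fixed.
Sat(EF ~p) = {s2, s3, s4, s5, s6, s7}

{s2, s3, s4, s5, s6, s7}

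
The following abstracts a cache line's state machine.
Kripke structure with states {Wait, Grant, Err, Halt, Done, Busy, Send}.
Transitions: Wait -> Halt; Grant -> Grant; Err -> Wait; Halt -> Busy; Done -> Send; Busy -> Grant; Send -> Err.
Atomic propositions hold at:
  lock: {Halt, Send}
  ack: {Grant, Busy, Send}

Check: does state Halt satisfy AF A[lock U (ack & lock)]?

No

Sat(ack & lock) = {Send}
A[lock U (ack & lock)]: least fixpoint, start Z0 = Sat((ack & lock)) = {Send}, add states in Sat(lock) with every successor in Z. Already a fixed point.
Sat(A[lock U (ack & lock)]) = {Send}
AF A[lock U (ack & lock)]: least fixpoint, start Z0 = {Send}, add states with every successor in Z. Z1 = {Done, Send}; fixed.
Sat(AF A[lock U (ack & lock)]) = {Done, Send}
Halt ∉ Sat(AF A[lock U (ack & lock)]) = {Done, Send}, so the formula does not hold at Halt.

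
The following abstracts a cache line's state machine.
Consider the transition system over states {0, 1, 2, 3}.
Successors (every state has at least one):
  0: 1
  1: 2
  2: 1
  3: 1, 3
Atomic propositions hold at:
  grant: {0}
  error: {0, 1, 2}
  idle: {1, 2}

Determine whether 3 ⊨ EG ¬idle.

Sat(¬idle) = {0, 3}
EG ¬idle: greatest fixpoint, start Z0 = {0, 3}, keep only states in Sat with some successor in Z. Z1 = {3}; fixed.
Sat(EG ¬idle) = {3}
3 ∈ Sat(EG ¬idle) = {3}, so the formula holds at 3.

Yes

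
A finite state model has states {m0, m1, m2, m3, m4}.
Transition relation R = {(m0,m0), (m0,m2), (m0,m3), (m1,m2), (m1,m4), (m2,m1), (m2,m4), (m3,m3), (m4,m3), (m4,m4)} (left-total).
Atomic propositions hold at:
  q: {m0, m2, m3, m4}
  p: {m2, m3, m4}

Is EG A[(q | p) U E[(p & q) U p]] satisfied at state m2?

Sat(q | p) = {m0, m2, m3, m4}
Sat(p & q) = {m2, m3, m4}
E[(p & q) U p]: least fixpoint, start Z0 = Sat(p) = {m2, m3, m4}, add states in Sat(p & q) with some successor in Z. Already a fixed point.
Sat(E[(p & q) U p]) = {m2, m3, m4}
A[(q | p) U E[(p & q) U p]]: least fixpoint, start Z0 = Sat(E[(p & q) U p]) = {m2, m3, m4}, add states in Sat(q | p) with every successor in Z. Already a fixed point.
Sat(A[(q | p) U E[(p & q) U p]]) = {m2, m3, m4}
EG A[(q | p) U E[(p & q) U p]]: greatest fixpoint, start Z0 = {m2, m3, m4}, keep only states in Sat with some successor in Z. Already a fixed point.
Sat(EG A[(q | p) U E[(p & q) U p]]) = {m2, m3, m4}
m2 ∈ Sat(EG A[(q | p) U E[(p & q) U p]]) = {m2, m3, m4}, so the formula holds at m2.

Yes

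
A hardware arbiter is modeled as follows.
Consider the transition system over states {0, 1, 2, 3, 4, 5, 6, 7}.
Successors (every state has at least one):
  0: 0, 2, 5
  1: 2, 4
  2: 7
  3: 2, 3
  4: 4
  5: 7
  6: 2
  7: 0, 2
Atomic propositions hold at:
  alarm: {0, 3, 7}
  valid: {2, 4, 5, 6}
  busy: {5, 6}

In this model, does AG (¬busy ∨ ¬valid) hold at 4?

Yes

Sat(¬busy) = {0, 1, 2, 3, 4, 7}
Sat(¬valid) = {0, 1, 3, 7}
Sat(¬busy ∨ ¬valid) = {0, 1, 2, 3, 4, 7}
AG (¬busy ∨ ¬valid): greatest fixpoint, start Z0 = {0, 1, 2, 3, 4, 7}, keep only states in Sat with every successor in Z. Z1 = {1, 2, 3, 4, 7}; Z2 = {1, 2, 3, 4}; Z3 = {1, 3, 4}; Z4 = {4}; fixed.
Sat(AG (¬busy ∨ ¬valid)) = {4}
4 ∈ Sat(AG (¬busy ∨ ¬valid)) = {4}, so the formula holds at 4.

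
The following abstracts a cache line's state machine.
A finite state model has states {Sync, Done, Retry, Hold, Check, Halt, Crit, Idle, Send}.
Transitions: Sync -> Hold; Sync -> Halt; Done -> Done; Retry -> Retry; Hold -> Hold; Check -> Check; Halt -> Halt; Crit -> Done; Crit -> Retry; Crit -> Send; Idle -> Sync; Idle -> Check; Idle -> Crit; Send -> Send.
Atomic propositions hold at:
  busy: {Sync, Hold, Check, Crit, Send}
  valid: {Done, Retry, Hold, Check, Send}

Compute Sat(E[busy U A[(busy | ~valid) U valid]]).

Sat(~valid) = {Sync, Halt, Crit, Idle}
Sat(busy | ~valid) = {Sync, Hold, Check, Halt, Crit, Idle, Send}
A[(busy | ~valid) U valid]: least fixpoint, start Z0 = Sat(valid) = {Done, Retry, Hold, Check, Send}, add states in Sat(busy | ~valid) with every successor in Z. Z1 = {Done, Retry, Hold, Check, Crit, Send}; fixed.
Sat(A[(busy | ~valid) U valid]) = {Done, Retry, Hold, Check, Crit, Send}
E[busy U A[(busy | ~valid) U valid]]: least fixpoint, start Z0 = Sat(A[(busy | ~valid) U valid]) = {Done, Retry, Hold, Check, Crit, Send}, add states in Sat(busy) with some successor in Z. Z1 = {Sync, Done, Retry, Hold, Check, Crit, Send}; fixed.
Sat(E[busy U A[(busy | ~valid) U valid]]) = {Sync, Done, Retry, Hold, Check, Crit, Send}

{Sync, Done, Retry, Hold, Check, Crit, Send}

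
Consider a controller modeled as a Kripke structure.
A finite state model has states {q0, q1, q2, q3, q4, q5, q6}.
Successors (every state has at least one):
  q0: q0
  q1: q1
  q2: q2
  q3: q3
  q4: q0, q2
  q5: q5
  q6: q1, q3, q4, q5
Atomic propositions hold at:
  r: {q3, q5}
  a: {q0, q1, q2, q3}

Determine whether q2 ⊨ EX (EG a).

Yes

EG a: greatest fixpoint, start Z0 = {q0, q1, q2, q3}, keep only states in Sat with some successor in Z. Already a fixed point.
Sat(EG a) = {q0, q1, q2, q3}
Sat(EX (EG a)) = {s : some successor in {q0, q1, q2, q3}} = {q0, q1, q2, q3, q4, q6}
q2 ∈ Sat(EX (EG a)) = {q0, q1, q2, q3, q4, q6}, so the formula holds at q2.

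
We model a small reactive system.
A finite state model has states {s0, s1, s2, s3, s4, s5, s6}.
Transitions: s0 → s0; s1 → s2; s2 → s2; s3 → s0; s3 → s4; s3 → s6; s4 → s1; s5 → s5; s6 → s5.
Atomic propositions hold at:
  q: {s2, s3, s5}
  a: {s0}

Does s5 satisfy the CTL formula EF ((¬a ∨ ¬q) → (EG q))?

Yes

Sat(¬a) = {s1, s2, s3, s4, s5, s6}
Sat(¬q) = {s0, s1, s4, s6}
Sat(¬a ∨ ¬q) = {s0, s1, s2, s3, s4, s5, s6}
EG q: greatest fixpoint, start Z0 = {s2, s3, s5}, keep only states in Sat with some successor in Z. Z1 = {s2, s5}; fixed.
Sat(EG q) = {s2, s5}
Sat((¬a ∨ ¬q) → (EG q)) = {s2, s5}
EF ((¬a ∨ ¬q) → (EG q)): least fixpoint, start Z0 = {s2, s5}, add states with some successor in Z. Z1 = {s1, s2, s5, s6}; Z2 = {s1, s2, s3, s4, s5, s6}; fixed.
Sat(EF ((¬a ∨ ¬q) → (EG q))) = {s1, s2, s3, s4, s5, s6}
s5 ∈ Sat(EF ((¬a ∨ ¬q) → (EG q))) = {s1, s2, s3, s4, s5, s6}, so the formula holds at s5.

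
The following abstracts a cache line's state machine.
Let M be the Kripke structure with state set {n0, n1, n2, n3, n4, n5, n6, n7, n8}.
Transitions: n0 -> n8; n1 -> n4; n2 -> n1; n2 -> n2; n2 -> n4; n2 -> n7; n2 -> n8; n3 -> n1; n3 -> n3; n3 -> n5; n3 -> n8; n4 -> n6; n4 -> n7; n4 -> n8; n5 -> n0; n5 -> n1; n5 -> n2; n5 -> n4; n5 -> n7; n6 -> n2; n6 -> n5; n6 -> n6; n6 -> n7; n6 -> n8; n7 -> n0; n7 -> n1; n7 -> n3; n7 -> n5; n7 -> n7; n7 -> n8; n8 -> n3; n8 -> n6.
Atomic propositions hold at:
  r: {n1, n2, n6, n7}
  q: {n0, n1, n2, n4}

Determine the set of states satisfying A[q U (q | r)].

Sat(q | r) = {n0, n1, n2, n4, n6, n7}
A[q U (q | r)]: least fixpoint, start Z0 = Sat((q | r)) = {n0, n1, n2, n4, n6, n7}, add states in Sat(q) with every successor in Z. Already a fixed point.
Sat(A[q U (q | r)]) = {n0, n1, n2, n4, n6, n7}

{n0, n1, n2, n4, n6, n7}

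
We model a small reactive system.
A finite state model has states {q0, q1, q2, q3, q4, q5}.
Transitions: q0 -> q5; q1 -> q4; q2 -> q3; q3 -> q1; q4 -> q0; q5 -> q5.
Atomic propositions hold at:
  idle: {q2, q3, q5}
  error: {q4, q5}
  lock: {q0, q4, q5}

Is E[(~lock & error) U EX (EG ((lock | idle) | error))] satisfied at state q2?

No

Sat(~lock) = {q1, q2, q3}
Sat(~lock & error) = ∅
Sat(lock | idle) = {q0, q2, q3, q4, q5}
Sat((lock | idle) | error) = {q0, q2, q3, q4, q5}
EG ((lock | idle) | error): greatest fixpoint, start Z0 = {q0, q2, q3, q4, q5}, keep only states in Sat with some successor in Z. Z1 = {q0, q2, q4, q5}; Z2 = {q0, q4, q5}; fixed.
Sat(EG ((lock | idle) | error)) = {q0, q4, q5}
Sat(EX (EG ((lock | idle) | error))) = {s : some successor in {q0, q4, q5}} = {q0, q1, q4, q5}
E[(~lock & error) U EX (EG ((lock | idle) | error))]: least fixpoint, start Z0 = Sat(EX (EG ((lock | idle) | error))) = {q0, q1, q4, q5}, add states in Sat(~lock & error) with some successor in Z. Already a fixed point.
Sat(E[(~lock & error) U EX (EG ((lock | idle) | error))]) = {q0, q1, q4, q5}
q2 ∉ Sat(E[(~lock & error) U EX (EG ((lock | idle) | error))]) = {q0, q1, q4, q5}, so the formula does not hold at q2.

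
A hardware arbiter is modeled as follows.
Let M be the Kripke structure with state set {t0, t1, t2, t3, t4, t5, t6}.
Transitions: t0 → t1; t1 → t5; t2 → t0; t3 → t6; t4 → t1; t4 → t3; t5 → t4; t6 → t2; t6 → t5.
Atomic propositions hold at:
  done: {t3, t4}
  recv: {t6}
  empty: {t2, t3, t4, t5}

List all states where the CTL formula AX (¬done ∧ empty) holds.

{t1, t6}

Sat(¬done) = {t0, t1, t2, t5, t6}
Sat(¬done ∧ empty) = {t2, t5}
Sat(AX (¬done ∧ empty)) = {s : every successor in {t2, t5}} = {t1, t6}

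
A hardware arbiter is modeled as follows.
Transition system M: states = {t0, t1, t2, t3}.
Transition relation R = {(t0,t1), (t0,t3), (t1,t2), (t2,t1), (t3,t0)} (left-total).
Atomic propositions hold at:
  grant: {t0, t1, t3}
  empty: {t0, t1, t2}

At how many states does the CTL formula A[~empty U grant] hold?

3

Sat(~empty) = {t3}
A[~empty U grant]: least fixpoint, start Z0 = Sat(grant) = {t0, t1, t3}, add states in Sat(~empty) with every successor in Z. Already a fixed point.
Sat(A[~empty U grant]) = {t0, t1, t3}
|Sat(A[~empty U grant])| = |{t0, t1, t3}| = 3.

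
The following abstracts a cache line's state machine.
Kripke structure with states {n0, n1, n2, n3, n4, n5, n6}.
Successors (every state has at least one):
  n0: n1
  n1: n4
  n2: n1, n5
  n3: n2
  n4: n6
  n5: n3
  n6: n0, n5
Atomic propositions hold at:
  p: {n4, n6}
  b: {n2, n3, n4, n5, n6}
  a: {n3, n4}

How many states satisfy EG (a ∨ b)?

5

Sat(a ∨ b) = {n2, n3, n4, n5, n6}
EG (a ∨ b): greatest fixpoint, start Z0 = {n2, n3, n4, n5, n6}, keep only states in Sat with some successor in Z. Already a fixed point.
Sat(EG (a ∨ b)) = {n2, n3, n4, n5, n6}
|Sat(EG (a ∨ b))| = |{n2, n3, n4, n5, n6}| = 5.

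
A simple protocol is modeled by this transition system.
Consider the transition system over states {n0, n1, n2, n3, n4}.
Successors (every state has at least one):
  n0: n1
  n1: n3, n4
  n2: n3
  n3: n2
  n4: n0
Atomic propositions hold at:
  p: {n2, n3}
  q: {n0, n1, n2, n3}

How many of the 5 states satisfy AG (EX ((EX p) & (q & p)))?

Sat(EX p) = {s : some successor in {n2, n3}} = {n1, n2, n3}
Sat(q & p) = {n2, n3}
Sat((EX p) & (q & p)) = {n2, n3}
Sat(EX ((EX p) & (q & p))) = {s : some successor in {n2, n3}} = {n1, n2, n3}
AG (EX ((EX p) & (q & p))): greatest fixpoint, start Z0 = {n1, n2, n3}, keep only states in Sat with every successor in Z. Z1 = {n2, n3}; fixed.
Sat(AG (EX ((EX p) & (q & p)))) = {n2, n3}
|Sat(AG (EX ((EX p) & (q & p))))| = |{n2, n3}| = 2.

2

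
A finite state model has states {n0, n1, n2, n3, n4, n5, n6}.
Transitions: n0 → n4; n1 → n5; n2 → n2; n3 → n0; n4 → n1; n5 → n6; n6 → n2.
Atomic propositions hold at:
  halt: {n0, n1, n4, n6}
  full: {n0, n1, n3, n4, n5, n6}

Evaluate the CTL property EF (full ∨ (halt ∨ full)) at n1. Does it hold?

Sat(halt ∨ full) = {n0, n1, n3, n4, n5, n6}
Sat(full ∨ (halt ∨ full)) = {n0, n1, n3, n4, n5, n6}
EF (full ∨ (halt ∨ full)): least fixpoint, start Z0 = {n0, n1, n3, n4, n5, n6}, add states with some successor in Z. Already a fixed point.
Sat(EF (full ∨ (halt ∨ full))) = {n0, n1, n3, n4, n5, n6}
n1 ∈ Sat(EF (full ∨ (halt ∨ full))) = {n0, n1, n3, n4, n5, n6}, so the formula holds at n1.

Yes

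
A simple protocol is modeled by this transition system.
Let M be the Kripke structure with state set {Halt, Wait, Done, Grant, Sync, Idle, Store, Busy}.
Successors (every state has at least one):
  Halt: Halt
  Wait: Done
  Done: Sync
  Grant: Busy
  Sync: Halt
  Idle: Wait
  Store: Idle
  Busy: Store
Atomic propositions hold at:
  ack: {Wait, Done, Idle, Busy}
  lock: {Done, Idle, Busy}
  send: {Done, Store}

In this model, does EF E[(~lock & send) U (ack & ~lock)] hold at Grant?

Sat(~lock) = {Halt, Wait, Grant, Sync, Store}
Sat(~lock & send) = {Store}
Sat(ack & ~lock) = {Wait}
E[(~lock & send) U (ack & ~lock)]: least fixpoint, start Z0 = Sat((ack & ~lock)) = {Wait}, add states in Sat(~lock & send) with some successor in Z. Already a fixed point.
Sat(E[(~lock & send) U (ack & ~lock)]) = {Wait}
EF E[(~lock & send) U (ack & ~lock)]: least fixpoint, start Z0 = {Wait}, add states with some successor in Z. Z1 = {Wait, Idle}; Z2 = {Wait, Idle, Store}; Z3 = {Wait, Idle, Store, Busy}; Z4 = {Wait, Grant, Idle, Store, Busy}; fixed.
Sat(EF E[(~lock & send) U (ack & ~lock)]) = {Wait, Grant, Idle, Store, Busy}
Grant ∈ Sat(EF E[(~lock & send) U (ack & ~lock)]) = {Wait, Grant, Idle, Store, Busy}, so the formula holds at Grant.

Yes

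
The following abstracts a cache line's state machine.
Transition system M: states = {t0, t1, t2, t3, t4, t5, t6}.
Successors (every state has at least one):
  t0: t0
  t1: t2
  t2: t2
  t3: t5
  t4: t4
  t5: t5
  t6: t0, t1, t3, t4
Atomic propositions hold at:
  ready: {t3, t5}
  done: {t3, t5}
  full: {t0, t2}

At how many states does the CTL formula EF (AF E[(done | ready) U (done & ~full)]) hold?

Sat(done | ready) = {t3, t5}
Sat(~full) = {t1, t3, t4, t5, t6}
Sat(done & ~full) = {t3, t5}
E[(done | ready) U (done & ~full)]: least fixpoint, start Z0 = Sat((done & ~full)) = {t3, t5}, add states in Sat(done | ready) with some successor in Z. Already a fixed point.
Sat(E[(done | ready) U (done & ~full)]) = {t3, t5}
AF E[(done | ready) U (done & ~full)]: least fixpoint, start Z0 = {t3, t5}, add states with every successor in Z. Already a fixed point.
Sat(AF E[(done | ready) U (done & ~full)]) = {t3, t5}
EF (AF E[(done | ready) U (done & ~full)]): least fixpoint, start Z0 = {t3, t5}, add states with some successor in Z. Z1 = {t3, t5, t6}; fixed.
Sat(EF (AF E[(done | ready) U (done & ~full)])) = {t3, t5, t6}
|Sat(EF (AF E[(done | ready) U (done & ~full)]))| = |{t3, t5, t6}| = 3.

3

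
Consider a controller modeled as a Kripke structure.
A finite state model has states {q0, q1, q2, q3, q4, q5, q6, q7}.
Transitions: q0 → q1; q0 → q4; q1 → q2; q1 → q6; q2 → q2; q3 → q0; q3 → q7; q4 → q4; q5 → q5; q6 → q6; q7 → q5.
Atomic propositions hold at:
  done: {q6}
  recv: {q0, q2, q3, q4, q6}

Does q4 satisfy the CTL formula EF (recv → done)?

No

Sat(recv → done) = {q1, q5, q6, q7}
EF (recv → done): least fixpoint, start Z0 = {q1, q5, q6, q7}, add states with some successor in Z. Z1 = {q0, q1, q3, q5, q6, q7}; fixed.
Sat(EF (recv → done)) = {q0, q1, q3, q5, q6, q7}
q4 ∉ Sat(EF (recv → done)) = {q0, q1, q3, q5, q6, q7}, so the formula does not hold at q4.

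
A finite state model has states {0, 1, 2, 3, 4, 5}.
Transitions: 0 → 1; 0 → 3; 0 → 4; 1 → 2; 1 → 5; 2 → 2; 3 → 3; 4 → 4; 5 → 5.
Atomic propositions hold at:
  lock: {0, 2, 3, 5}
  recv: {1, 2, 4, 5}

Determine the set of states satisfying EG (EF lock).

{0, 1, 2, 3, 5}

EF lock: least fixpoint, start Z0 = {0, 2, 3, 5}, add states with some successor in Z. Z1 = {0, 1, 2, 3, 5}; fixed.
Sat(EF lock) = {0, 1, 2, 3, 5}
EG (EF lock): greatest fixpoint, start Z0 = {0, 1, 2, 3, 5}, keep only states in Sat with some successor in Z. Already a fixed point.
Sat(EG (EF lock)) = {0, 1, 2, 3, 5}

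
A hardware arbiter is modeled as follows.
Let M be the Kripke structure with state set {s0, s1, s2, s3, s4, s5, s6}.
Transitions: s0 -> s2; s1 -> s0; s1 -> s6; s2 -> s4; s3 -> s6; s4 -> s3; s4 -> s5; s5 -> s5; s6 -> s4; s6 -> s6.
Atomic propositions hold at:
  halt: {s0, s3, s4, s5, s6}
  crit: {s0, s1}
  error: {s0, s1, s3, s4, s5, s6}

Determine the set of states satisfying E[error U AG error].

{s1, s3, s4, s5, s6}

AG error: greatest fixpoint, start Z0 = {s0, s1, s3, s4, s5, s6}, keep only states in Sat with every successor in Z. Z1 = {s1, s3, s4, s5, s6}; Z2 = {s3, s4, s5, s6}; fixed.
Sat(AG error) = {s3, s4, s5, s6}
E[error U AG error]: least fixpoint, start Z0 = Sat(AG error) = {s3, s4, s5, s6}, add states in Sat(error) with some successor in Z. Z1 = {s1, s3, s4, s5, s6}; fixed.
Sat(E[error U AG error]) = {s1, s3, s4, s5, s6}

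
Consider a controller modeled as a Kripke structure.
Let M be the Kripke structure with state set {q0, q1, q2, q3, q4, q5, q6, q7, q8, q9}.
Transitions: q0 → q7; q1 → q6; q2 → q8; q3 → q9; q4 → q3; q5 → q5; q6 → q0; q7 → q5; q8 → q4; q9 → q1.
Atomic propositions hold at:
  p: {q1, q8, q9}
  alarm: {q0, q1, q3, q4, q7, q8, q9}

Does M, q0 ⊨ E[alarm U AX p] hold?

Sat(AX p) = {s : every successor in {q1, q8, q9}} = {q2, q3, q9}
E[alarm U AX p]: least fixpoint, start Z0 = Sat(AX p) = {q2, q3, q9}, add states in Sat(alarm) with some successor in Z. Z1 = {q2, q3, q4, q9}; Z2 = {q2, q3, q4, q8, q9}; fixed.
Sat(E[alarm U AX p]) = {q2, q3, q4, q8, q9}
q0 ∉ Sat(E[alarm U AX p]) = {q2, q3, q4, q8, q9}, so the formula does not hold at q0.

No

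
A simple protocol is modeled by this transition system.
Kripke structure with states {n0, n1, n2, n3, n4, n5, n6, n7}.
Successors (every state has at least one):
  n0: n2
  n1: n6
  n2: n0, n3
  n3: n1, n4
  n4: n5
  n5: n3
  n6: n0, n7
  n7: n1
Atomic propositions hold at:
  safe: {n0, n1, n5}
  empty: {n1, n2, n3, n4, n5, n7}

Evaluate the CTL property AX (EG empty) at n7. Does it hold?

EG empty: greatest fixpoint, start Z0 = {n1, n2, n3, n4, n5, n7}, keep only states in Sat with some successor in Z. Z1 = {n2, n3, n4, n5, n7}; Z2 = {n2, n3, n4, n5}; fixed.
Sat(EG empty) = {n2, n3, n4, n5}
Sat(AX (EG empty)) = {s : every successor in {n2, n3, n4, n5}} = {n0, n4, n5}
n7 ∉ Sat(AX (EG empty)) = {n0, n4, n5}, so the formula does not hold at n7.

No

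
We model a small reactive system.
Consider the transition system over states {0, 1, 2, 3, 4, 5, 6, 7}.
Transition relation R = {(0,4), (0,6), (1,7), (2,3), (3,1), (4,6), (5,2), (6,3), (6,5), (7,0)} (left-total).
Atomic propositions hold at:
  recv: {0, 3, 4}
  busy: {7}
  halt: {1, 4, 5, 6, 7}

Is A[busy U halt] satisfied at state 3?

A[busy U halt]: least fixpoint, start Z0 = Sat(halt) = {1, 4, 5, 6, 7}, add states in Sat(busy) with every successor in Z. Already a fixed point.
Sat(A[busy U halt]) = {1, 4, 5, 6, 7}
3 ∉ Sat(A[busy U halt]) = {1, 4, 5, 6, 7}, so the formula does not hold at 3.

No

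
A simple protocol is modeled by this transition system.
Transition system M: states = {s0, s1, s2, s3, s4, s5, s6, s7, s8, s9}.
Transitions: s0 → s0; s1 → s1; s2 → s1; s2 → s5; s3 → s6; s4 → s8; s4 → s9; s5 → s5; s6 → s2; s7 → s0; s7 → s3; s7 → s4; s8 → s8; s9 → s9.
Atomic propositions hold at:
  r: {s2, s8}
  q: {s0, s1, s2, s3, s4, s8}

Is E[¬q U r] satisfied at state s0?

No

Sat(¬q) = {s5, s6, s7, s9}
E[¬q U r]: least fixpoint, start Z0 = Sat(r) = {s2, s8}, add states in Sat(¬q) with some successor in Z. Z1 = {s2, s6, s8}; fixed.
Sat(E[¬q U r]) = {s2, s6, s8}
s0 ∉ Sat(E[¬q U r]) = {s2, s6, s8}, so the formula does not hold at s0.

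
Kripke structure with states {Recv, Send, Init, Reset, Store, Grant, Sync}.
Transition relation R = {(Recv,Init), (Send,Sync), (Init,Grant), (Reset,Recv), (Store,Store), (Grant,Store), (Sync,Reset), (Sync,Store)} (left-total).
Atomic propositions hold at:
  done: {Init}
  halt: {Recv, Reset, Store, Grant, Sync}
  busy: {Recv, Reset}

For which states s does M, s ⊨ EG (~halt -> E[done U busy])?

Sat(~halt) = {Send, Init}
E[done U busy]: least fixpoint, start Z0 = Sat(busy) = {Recv, Reset}, add states in Sat(done) with some successor in Z. Already a fixed point.
Sat(E[done U busy]) = {Recv, Reset}
Sat(~halt -> E[done U busy]) = {Recv, Reset, Store, Grant, Sync}
EG (~halt -> E[done U busy]): greatest fixpoint, start Z0 = {Recv, Reset, Store, Grant, Sync}, keep only states in Sat with some successor in Z. Z1 = {Reset, Store, Grant, Sync}; Z2 = {Store, Grant, Sync}; fixed.
Sat(EG (~halt -> E[done U busy])) = {Store, Grant, Sync}

{Store, Grant, Sync}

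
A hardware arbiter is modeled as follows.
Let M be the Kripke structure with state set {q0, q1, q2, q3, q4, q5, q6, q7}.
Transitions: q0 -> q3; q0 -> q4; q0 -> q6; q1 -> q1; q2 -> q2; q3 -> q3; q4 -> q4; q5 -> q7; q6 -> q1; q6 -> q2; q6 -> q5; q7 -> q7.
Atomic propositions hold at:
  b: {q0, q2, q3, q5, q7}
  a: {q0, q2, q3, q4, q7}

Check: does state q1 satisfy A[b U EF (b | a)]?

No

Sat(b | a) = {q0, q2, q3, q4, q5, q7}
EF (b | a): least fixpoint, start Z0 = {q0, q2, q3, q4, q5, q7}, add states with some successor in Z. Z1 = {q0, q2, q3, q4, q5, q6, q7}; fixed.
Sat(EF (b | a)) = {q0, q2, q3, q4, q5, q6, q7}
A[b U EF (b | a)]: least fixpoint, start Z0 = Sat(EF (b | a)) = {q0, q2, q3, q4, q5, q6, q7}, add states in Sat(b) with every successor in Z. Already a fixed point.
Sat(A[b U EF (b | a)]) = {q0, q2, q3, q4, q5, q6, q7}
q1 ∉ Sat(A[b U EF (b | a)]) = {q0, q2, q3, q4, q5, q6, q7}, so the formula does not hold at q1.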